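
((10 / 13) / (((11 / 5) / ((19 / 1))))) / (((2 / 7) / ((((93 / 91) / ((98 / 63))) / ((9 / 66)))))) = 132525 / 1183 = 112.02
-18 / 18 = -1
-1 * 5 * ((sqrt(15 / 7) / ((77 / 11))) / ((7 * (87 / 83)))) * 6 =-830 * sqrt(105) / 9947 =-0.86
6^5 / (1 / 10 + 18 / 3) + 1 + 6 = 78187 / 61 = 1281.75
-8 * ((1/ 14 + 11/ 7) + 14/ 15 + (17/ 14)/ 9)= -976/ 45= -21.69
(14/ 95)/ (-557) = -14/ 52915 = -0.00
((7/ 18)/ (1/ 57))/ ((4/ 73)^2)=7382.89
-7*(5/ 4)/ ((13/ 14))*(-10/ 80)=245/ 208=1.18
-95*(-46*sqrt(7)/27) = 4370*sqrt(7)/27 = 428.22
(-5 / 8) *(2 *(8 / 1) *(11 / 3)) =-110 / 3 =-36.67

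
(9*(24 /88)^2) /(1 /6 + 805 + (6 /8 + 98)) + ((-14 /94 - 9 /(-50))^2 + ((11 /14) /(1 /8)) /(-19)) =-317277055071341 /964011857847500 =-0.33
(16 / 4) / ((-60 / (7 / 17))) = -7 / 255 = -0.03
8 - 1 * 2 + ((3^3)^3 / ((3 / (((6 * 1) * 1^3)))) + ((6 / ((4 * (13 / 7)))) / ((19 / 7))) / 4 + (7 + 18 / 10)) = 39380.87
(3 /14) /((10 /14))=3 /10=0.30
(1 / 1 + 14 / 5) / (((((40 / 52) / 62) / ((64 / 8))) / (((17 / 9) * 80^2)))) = 266586112 / 9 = 29620679.11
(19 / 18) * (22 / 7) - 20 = -1051 / 63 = -16.68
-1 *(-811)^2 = -657721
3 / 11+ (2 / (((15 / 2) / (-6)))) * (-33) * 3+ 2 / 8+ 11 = 169.92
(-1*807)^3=-525557943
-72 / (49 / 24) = -1728 / 49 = -35.27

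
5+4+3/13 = 120/13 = 9.23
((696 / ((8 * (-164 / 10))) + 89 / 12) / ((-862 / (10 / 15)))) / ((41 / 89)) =-92471 / 26082396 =-0.00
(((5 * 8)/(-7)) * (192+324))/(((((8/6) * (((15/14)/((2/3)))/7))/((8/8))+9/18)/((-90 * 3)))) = 78019200/79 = 987584.81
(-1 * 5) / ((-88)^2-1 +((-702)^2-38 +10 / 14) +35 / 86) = -3010 / 301307093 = -0.00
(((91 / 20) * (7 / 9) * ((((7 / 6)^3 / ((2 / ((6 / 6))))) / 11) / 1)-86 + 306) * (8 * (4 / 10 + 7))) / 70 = 6970714567 / 37422000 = 186.27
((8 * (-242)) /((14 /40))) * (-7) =38720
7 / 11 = 0.64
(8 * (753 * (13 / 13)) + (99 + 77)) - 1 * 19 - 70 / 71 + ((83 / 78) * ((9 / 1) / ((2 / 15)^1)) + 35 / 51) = 1177300867 / 188292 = 6252.53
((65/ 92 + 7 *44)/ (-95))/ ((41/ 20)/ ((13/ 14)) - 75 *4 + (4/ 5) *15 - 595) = 0.00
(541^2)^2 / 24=85662167761 / 24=3569256990.04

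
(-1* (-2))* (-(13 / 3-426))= 2530 / 3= 843.33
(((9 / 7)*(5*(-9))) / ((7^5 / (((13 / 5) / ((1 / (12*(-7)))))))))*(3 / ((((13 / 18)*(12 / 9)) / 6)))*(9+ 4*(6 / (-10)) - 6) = 708588 / 84035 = 8.43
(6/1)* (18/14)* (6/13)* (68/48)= 459/91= 5.04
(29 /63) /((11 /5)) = 145 /693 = 0.21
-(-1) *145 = 145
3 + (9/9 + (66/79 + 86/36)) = 10273/1422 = 7.22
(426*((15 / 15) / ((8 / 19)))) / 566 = 4047 / 2264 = 1.79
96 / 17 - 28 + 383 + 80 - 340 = 1711 / 17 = 100.65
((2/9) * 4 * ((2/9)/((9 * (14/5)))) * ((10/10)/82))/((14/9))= 10/162729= 0.00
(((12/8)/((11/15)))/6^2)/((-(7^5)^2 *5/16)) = -0.00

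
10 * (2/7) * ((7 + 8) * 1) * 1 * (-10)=-3000/7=-428.57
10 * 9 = 90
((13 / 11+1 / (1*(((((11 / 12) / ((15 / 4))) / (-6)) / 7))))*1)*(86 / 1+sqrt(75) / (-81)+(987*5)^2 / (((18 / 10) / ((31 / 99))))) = -787293364153 / 1089+9385*sqrt(3) / 891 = -722950729.37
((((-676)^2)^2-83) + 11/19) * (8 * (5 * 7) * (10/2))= 5554799915529200/19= 292357890291010.53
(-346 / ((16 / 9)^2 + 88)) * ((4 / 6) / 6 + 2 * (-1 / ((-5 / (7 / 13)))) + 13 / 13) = -302058 / 59995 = -5.03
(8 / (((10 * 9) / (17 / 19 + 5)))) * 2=896 / 855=1.05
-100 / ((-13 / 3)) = 300 / 13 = 23.08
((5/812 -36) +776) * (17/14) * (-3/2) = -30645135/22736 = -1347.87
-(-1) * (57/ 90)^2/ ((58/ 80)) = 722/ 1305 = 0.55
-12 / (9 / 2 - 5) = 24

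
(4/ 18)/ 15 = 2/ 135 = 0.01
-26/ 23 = -1.13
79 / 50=1.58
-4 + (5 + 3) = 4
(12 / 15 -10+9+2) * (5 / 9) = 1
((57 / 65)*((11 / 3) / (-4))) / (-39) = 0.02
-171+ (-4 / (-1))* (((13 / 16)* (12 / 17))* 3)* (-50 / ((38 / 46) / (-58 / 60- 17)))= 2362182 / 323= 7313.26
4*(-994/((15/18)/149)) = -3554544/5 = -710908.80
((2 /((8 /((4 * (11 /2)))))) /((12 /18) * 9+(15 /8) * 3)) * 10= 440 /93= 4.73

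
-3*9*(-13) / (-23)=-351 / 23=-15.26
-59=-59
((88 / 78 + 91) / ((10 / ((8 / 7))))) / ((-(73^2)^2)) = -0.00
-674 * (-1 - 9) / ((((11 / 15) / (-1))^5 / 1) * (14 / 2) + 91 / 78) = -10236375000 / 482839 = -21200.39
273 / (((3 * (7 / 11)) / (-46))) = -6578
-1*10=-10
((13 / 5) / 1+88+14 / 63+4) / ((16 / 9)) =4267 / 80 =53.34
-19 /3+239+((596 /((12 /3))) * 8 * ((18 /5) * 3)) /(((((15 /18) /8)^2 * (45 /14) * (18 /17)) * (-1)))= -653199334 /1875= -348372.98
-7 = -7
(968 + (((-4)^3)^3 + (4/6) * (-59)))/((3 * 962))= -391823/4329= -90.51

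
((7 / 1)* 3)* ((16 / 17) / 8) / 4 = 21 / 34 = 0.62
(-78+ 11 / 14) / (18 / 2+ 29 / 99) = -4653 / 560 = -8.31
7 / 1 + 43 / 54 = 421 / 54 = 7.80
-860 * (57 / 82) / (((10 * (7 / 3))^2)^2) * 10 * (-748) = 37125297 / 2461025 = 15.09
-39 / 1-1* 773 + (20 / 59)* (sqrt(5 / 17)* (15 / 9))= -812 + 100* sqrt(85) / 3009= -811.69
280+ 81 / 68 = 19121 / 68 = 281.19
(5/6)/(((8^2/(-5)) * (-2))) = 25/768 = 0.03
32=32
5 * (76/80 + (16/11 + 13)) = 3389/44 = 77.02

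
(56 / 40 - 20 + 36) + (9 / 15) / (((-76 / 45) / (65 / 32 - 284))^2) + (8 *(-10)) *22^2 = -649963370437 / 29573120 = -21978.18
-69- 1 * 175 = -244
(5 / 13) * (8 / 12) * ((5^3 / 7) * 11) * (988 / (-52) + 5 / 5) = -82500 / 91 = -906.59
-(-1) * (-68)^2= 4624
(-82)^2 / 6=3362 / 3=1120.67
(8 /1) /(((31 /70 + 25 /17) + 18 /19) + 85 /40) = 723520 /450917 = 1.60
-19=-19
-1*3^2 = -9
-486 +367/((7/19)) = 3571/7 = 510.14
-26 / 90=-13 / 45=-0.29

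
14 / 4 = 7 / 2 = 3.50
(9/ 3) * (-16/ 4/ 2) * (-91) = 546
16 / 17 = 0.94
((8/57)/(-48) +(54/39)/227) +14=14132593/1009242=14.00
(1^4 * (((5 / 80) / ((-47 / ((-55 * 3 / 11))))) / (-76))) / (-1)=15 / 57152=0.00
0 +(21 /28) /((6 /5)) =5 /8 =0.62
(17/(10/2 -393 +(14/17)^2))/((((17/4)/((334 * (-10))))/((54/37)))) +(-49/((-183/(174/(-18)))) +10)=1367882213/23684958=57.75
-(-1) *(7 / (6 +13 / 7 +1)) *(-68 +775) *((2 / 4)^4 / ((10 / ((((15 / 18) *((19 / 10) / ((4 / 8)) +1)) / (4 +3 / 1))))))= 2.00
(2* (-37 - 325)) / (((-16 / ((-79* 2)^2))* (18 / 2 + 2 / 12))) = 6777726 / 55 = 123231.38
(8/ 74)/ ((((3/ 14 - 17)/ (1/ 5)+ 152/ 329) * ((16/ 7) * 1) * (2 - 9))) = 329/ 4064154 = 0.00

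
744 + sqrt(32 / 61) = 4 * sqrt(122) / 61 + 744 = 744.72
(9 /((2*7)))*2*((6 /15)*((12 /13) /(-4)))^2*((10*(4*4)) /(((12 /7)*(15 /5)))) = 288 /845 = 0.34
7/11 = 0.64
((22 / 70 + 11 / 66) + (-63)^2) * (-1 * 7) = -833591 / 30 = -27786.37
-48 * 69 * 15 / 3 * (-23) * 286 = 108931680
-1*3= -3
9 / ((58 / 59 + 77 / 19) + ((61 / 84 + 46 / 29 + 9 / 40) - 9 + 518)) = 245768040 / 14106350371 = 0.02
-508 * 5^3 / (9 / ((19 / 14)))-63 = -607219 / 63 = -9638.40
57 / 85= 0.67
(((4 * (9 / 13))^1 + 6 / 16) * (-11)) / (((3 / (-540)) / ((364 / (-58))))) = -1133055 / 29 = -39070.86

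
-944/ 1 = -944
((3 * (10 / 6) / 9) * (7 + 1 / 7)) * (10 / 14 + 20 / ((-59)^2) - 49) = -98036500 / 511707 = -191.59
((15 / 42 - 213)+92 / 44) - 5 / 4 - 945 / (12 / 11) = -83010 / 77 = -1078.05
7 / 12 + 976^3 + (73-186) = 929714063.58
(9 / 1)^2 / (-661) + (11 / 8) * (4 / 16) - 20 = -418361 / 21152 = -19.78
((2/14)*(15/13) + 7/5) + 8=4352/455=9.56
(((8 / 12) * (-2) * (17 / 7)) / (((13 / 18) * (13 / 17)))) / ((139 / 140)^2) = -19420800 / 3265249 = -5.95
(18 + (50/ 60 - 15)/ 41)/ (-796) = -4343/ 195816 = -0.02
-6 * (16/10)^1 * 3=-144/5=-28.80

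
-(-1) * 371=371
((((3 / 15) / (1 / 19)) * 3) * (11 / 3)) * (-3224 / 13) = -51832 / 5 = -10366.40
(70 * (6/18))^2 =4900/9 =544.44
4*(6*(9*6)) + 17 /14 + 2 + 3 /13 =236499 /182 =1299.45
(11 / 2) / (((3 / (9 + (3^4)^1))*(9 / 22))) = 1210 / 3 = 403.33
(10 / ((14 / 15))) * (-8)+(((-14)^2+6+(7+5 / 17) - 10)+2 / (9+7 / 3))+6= 14251 / 119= 119.76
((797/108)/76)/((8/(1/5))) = 797/328320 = 0.00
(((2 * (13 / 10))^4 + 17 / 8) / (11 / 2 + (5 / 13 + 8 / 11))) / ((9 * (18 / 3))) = 34193159 / 255285000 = 0.13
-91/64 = -1.42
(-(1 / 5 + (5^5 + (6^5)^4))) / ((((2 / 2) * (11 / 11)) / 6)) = -109684753201983036 / 5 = -21936950640396607.20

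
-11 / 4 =-2.75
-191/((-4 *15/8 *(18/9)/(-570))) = -7258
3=3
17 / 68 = 1 / 4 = 0.25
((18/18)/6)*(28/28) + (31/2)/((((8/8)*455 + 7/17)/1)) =9323/46452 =0.20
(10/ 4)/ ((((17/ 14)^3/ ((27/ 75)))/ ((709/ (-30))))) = -1459122/ 122825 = -11.88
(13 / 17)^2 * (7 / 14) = 169 / 578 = 0.29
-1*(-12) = 12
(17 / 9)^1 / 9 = 0.21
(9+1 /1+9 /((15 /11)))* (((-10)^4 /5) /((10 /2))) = 6640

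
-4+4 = 0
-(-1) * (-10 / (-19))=10 / 19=0.53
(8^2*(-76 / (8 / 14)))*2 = -17024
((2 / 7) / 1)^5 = 32 / 16807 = 0.00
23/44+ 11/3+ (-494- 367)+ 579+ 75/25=-36275/132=-274.81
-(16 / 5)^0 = -1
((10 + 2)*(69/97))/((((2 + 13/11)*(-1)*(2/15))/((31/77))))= -38502/4753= -8.10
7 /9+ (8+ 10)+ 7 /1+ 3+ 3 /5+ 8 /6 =1382 /45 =30.71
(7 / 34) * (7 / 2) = 49 / 68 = 0.72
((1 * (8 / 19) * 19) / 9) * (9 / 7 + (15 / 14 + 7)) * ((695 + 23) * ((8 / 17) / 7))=3009856 / 7497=401.47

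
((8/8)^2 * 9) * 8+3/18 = 433/6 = 72.17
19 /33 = 0.58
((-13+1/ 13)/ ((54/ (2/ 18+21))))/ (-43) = 5320/ 45279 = 0.12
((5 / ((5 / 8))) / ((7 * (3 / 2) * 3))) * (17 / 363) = 272 / 22869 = 0.01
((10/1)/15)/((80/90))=3/4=0.75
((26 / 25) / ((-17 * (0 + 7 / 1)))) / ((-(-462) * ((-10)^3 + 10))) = 0.00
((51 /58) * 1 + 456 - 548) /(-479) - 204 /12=-467009 /27782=-16.81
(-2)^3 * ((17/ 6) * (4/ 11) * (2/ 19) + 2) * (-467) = 4938992/ 627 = 7877.18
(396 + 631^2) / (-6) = -398557 / 6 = -66426.17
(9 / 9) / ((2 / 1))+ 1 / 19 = 21 / 38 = 0.55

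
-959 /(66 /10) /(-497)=685 /2343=0.29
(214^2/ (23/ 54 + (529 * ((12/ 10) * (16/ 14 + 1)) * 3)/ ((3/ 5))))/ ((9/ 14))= 26928048/ 2571101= 10.47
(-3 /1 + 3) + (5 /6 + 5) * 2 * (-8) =-280 /3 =-93.33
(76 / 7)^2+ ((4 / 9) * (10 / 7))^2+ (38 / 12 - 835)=-5664181 / 7938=-713.55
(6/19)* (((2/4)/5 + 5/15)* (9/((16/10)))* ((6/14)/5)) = 351/5320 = 0.07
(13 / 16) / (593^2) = 13 / 5626384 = 0.00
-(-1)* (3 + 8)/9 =11/9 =1.22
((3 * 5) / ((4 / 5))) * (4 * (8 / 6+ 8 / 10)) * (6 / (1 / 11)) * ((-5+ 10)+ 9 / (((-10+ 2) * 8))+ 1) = 61875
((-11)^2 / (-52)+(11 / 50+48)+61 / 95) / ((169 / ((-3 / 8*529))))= -1824127953 / 33394400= -54.62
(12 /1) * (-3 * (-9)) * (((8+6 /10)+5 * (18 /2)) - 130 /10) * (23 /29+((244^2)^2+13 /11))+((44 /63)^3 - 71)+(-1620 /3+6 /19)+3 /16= 194934303575046533993681 /4180785840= 46626235123071.15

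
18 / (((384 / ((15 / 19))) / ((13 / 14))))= 0.03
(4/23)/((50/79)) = 158/575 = 0.27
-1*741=-741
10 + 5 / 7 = 75 / 7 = 10.71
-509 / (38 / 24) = -6108 / 19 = -321.47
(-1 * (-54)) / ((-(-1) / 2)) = 108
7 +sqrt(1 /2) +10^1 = 17.71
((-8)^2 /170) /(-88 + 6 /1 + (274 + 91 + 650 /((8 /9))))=128 /344845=0.00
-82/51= -1.61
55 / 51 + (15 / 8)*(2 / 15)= 271 / 204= 1.33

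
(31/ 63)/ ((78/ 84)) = 62/ 117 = 0.53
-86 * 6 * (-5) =2580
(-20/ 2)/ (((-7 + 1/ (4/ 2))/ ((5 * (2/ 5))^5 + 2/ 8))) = 645/ 13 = 49.62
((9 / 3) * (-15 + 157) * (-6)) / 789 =-852 / 263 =-3.24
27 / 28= 0.96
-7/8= -0.88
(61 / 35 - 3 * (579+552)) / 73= -46.46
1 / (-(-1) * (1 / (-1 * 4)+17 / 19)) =76 / 49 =1.55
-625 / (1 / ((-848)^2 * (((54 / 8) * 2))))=-6067440000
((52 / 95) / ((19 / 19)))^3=140608 / 857375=0.16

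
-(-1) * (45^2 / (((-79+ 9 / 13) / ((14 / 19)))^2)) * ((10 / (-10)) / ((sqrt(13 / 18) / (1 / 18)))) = -0.01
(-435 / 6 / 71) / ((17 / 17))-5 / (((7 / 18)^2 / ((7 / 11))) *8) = -19960 / 5467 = -3.65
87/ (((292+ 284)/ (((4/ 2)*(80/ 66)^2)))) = 1450/ 3267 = 0.44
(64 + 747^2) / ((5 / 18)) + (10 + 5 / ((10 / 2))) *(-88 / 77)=70316758 / 35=2009050.23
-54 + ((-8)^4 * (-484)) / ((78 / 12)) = -3965630 / 13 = -305048.46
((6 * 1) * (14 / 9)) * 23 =644 / 3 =214.67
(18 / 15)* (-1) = -6 / 5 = -1.20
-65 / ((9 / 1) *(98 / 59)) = -3835 / 882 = -4.35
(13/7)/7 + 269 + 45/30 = 26535/98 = 270.77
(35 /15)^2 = 49 /9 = 5.44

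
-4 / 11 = -0.36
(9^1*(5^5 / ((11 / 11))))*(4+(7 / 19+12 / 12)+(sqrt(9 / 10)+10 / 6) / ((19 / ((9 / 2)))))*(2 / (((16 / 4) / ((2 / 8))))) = 151875*sqrt(10) / 608+6159375 / 304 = 21051.02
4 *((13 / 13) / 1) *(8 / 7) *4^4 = 8192 / 7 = 1170.29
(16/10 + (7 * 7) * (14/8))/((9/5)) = 48.53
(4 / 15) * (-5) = -4 / 3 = -1.33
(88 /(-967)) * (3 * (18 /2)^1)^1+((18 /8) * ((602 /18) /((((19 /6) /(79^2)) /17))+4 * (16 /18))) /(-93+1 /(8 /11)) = -370610292412 /13467409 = -27519.05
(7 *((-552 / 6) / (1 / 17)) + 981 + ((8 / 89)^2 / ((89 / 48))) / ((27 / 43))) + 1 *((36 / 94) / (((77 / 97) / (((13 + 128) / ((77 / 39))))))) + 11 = -373226949293354 / 37617850809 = -9921.54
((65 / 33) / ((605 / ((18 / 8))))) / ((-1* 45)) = -13 / 79860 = -0.00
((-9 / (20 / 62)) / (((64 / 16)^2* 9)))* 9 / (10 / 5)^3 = -279 / 1280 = -0.22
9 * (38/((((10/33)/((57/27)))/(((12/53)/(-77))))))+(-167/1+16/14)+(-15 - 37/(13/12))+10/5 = -5305708/24115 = -220.02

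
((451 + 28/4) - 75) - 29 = 354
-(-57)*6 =342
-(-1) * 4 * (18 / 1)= 72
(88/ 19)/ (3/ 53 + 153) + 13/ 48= 15469/ 51376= 0.30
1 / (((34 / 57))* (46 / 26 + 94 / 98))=36309 / 59092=0.61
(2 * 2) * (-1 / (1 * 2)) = -2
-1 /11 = -0.09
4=4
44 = 44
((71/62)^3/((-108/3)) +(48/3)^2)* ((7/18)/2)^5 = 36909397852159/518788180574208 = 0.07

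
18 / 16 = 9 / 8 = 1.12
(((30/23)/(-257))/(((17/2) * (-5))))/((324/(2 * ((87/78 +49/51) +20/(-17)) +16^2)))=170921/1798817787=0.00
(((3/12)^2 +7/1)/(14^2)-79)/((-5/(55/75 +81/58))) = 15822767/470400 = 33.64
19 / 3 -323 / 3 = -304 / 3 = -101.33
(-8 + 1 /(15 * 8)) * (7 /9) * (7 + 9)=-13426 /135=-99.45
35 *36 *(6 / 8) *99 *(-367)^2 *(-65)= -819053910675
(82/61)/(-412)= -41/12566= -0.00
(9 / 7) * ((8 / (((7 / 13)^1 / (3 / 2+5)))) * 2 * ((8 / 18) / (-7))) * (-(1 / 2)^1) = 2704 / 343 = 7.88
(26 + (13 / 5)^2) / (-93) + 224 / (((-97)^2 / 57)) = 7326543 / 7291975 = 1.00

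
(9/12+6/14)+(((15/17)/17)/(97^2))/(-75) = 1.18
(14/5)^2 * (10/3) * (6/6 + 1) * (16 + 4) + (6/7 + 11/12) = 29319/28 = 1047.11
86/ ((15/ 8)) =688/ 15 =45.87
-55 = -55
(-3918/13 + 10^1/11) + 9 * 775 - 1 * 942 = 819751/143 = 5732.52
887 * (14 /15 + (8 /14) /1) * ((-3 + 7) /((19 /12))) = 3371.93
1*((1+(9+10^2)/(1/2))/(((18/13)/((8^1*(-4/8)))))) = -1898/3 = -632.67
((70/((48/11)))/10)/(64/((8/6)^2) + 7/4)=77/1812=0.04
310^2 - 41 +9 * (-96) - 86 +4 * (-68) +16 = 94853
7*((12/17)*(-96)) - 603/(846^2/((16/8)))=-474.35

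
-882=-882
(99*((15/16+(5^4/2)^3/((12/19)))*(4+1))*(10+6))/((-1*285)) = -1342773463.55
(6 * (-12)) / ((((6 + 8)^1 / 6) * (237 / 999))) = -71928 / 553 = -130.07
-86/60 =-43/30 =-1.43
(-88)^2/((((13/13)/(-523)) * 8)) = -506264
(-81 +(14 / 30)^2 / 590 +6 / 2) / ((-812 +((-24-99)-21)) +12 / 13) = 134607863 / 1648224000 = 0.08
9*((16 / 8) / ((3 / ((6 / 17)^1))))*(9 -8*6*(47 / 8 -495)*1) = 845532 / 17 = 49737.18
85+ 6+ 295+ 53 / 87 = 386.61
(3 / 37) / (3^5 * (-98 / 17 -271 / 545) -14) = -27795 / 526430117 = -0.00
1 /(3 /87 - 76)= -29 /2203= -0.01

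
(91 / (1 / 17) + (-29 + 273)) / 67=1791 / 67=26.73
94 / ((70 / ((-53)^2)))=132023 / 35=3772.09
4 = 4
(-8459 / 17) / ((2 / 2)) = -8459 / 17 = -497.59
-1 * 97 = -97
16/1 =16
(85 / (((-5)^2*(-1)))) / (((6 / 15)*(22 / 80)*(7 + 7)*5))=-34 / 77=-0.44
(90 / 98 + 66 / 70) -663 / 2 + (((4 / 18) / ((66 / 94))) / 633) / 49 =-329.64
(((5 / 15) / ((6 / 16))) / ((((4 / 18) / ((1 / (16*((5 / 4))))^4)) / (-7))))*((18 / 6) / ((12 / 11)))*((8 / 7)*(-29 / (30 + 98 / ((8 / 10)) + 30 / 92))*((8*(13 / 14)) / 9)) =95381 / 1107225000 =0.00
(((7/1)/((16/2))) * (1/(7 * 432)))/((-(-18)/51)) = 17/20736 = 0.00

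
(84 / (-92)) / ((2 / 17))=-357 / 46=-7.76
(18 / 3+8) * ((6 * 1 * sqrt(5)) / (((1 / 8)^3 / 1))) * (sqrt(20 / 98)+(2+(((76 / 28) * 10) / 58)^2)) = 256843.77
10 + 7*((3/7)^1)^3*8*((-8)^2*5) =69610/49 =1420.61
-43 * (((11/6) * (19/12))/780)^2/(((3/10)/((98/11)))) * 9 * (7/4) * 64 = -58568279/3285360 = -17.83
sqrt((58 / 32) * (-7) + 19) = sqrt(101) / 4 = 2.51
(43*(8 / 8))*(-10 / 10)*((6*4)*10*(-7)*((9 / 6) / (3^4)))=12040 / 9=1337.78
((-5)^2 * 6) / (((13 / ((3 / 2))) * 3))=75 / 13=5.77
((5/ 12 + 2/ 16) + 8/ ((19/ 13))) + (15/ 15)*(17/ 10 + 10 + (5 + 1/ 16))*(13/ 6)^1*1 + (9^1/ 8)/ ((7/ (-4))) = 2661569/ 63840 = 41.69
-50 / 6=-25 / 3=-8.33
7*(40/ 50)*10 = 56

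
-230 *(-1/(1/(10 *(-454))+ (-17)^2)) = 0.80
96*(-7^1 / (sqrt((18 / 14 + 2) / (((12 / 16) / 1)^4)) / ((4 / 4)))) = -378*sqrt(161) / 23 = -208.53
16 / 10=8 / 5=1.60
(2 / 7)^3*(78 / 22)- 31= -116651 / 3773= -30.92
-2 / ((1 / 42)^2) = -3528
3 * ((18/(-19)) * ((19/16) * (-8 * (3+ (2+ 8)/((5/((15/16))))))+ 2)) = 19143/152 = 125.94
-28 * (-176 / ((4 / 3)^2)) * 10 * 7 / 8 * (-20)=-485100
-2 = -2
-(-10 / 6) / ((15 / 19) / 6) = 38 / 3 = 12.67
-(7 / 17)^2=-49 / 289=-0.17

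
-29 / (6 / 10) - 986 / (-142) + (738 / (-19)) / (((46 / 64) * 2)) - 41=-10184017 / 93081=-109.41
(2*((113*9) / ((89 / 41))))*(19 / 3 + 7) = 1111920 / 89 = 12493.48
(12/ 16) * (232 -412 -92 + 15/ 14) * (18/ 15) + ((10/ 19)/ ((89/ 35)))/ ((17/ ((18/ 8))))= -981226089/ 4024580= -243.81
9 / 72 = 1 / 8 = 0.12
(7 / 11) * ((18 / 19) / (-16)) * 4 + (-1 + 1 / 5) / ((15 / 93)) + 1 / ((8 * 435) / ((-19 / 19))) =-18586681 / 3636600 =-5.11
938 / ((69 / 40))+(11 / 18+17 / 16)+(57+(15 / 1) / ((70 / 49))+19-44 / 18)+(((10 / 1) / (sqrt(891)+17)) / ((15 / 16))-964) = -111256687 / 332304+48 * sqrt(11) / 301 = -334.28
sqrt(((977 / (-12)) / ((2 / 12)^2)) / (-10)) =sqrt(29310) / 10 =17.12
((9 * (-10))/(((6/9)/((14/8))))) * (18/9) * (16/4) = -1890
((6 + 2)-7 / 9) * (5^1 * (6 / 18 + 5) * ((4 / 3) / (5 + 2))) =20800 / 567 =36.68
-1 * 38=-38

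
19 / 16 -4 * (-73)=4691 / 16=293.19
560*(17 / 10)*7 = 6664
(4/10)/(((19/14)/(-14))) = -392/95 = -4.13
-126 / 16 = -63 / 8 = -7.88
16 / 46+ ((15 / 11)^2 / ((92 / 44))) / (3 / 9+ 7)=2611 / 5566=0.47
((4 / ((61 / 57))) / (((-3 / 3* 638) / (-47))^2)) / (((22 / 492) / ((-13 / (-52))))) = 15487299 / 136563262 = 0.11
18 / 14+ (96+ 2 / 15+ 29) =13274 / 105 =126.42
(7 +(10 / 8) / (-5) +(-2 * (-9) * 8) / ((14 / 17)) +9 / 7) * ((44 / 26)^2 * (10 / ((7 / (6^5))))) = 5818534.50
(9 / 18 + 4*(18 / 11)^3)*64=1535584 / 1331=1153.71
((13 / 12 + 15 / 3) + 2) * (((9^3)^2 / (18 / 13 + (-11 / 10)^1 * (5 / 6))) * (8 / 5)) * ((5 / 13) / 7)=412398216 / 511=807041.52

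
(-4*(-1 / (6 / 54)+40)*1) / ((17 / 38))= -4712 / 17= -277.18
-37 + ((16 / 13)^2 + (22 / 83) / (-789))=-392729257 / 11067303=-35.49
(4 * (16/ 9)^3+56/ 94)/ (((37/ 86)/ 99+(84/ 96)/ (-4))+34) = 11964402560/ 17521371063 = 0.68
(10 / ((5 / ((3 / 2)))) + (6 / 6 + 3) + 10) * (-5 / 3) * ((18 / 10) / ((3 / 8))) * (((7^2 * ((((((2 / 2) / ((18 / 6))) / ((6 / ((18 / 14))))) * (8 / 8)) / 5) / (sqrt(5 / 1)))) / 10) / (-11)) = 238 * sqrt(5) / 1375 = 0.39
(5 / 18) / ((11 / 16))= 40 / 99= 0.40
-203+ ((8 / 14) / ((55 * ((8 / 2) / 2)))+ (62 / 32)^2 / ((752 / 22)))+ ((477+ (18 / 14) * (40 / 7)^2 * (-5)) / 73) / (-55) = -26902940924557 / 132558469120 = -202.95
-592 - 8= -600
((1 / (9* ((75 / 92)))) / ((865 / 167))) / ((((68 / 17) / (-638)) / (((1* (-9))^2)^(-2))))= -0.00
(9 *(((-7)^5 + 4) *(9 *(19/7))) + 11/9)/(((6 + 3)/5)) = -1163691380/567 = -2052365.75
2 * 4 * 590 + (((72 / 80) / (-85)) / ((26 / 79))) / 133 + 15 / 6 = 13880843539 / 2939300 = 4722.50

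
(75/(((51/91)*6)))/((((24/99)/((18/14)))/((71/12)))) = 699.89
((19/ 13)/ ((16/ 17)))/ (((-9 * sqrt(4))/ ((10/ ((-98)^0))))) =-1615/ 1872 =-0.86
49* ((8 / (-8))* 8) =-392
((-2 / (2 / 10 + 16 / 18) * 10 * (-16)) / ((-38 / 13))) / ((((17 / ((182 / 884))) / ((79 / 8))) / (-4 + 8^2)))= -27729000 / 38437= -721.41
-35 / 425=-7 / 85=-0.08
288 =288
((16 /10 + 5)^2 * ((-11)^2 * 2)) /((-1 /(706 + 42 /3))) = -37949472 /5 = -7589894.40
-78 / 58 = -39 / 29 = -1.34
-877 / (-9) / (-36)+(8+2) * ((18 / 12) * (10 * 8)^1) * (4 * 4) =6219923 / 324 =19197.29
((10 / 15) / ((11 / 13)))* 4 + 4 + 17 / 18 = 1603 / 198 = 8.10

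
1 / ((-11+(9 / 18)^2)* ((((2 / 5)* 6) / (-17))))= 0.66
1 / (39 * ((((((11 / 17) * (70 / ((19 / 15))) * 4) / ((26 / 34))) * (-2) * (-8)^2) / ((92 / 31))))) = -437 / 137491200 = -0.00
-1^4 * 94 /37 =-2.54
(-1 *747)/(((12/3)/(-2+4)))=-747/2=-373.50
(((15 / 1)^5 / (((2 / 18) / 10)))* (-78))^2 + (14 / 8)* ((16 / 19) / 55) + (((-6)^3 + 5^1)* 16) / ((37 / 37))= 28417561910156246624.03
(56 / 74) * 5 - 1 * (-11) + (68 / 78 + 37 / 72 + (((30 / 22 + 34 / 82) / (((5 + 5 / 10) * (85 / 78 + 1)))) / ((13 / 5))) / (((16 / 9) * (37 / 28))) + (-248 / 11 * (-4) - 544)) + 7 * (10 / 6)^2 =-3903689855083 / 9334974792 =-418.18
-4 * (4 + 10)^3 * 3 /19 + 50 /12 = -197093 /114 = -1728.89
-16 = -16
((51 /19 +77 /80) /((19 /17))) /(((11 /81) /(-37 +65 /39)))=-134844561 /158840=-848.93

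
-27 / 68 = -0.40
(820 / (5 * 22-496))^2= 168100 / 37249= 4.51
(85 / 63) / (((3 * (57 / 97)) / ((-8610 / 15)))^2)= 37643339020 / 263169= 143038.65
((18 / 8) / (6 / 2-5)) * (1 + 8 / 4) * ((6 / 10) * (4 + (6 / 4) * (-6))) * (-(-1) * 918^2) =17065161 / 2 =8532580.50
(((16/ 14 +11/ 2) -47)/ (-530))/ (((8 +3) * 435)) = 113/ 7100940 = 0.00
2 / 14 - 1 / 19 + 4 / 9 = 640 / 1197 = 0.53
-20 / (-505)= 4 / 101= 0.04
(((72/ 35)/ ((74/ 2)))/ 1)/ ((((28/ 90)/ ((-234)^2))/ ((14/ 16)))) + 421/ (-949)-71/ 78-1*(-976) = 9536.88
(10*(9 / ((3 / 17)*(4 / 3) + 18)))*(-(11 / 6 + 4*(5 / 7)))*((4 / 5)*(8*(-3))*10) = 964512 / 217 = 4444.76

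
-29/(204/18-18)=87/20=4.35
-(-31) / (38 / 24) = 372 / 19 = 19.58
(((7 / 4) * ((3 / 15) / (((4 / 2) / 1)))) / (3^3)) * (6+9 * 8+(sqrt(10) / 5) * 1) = 7 * sqrt(10) / 5400+91 / 180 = 0.51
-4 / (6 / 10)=-20 / 3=-6.67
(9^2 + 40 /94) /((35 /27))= 103329 /1645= 62.81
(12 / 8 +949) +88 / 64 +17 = 7751 / 8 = 968.88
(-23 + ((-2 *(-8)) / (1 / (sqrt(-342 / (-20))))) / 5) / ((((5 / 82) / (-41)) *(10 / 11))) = 7224.30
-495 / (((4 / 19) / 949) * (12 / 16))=-2975115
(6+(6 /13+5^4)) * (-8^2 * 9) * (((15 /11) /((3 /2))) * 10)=-472838400 /143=-3306562.24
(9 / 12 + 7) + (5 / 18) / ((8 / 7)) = 1151 / 144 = 7.99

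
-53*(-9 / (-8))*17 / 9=-112.62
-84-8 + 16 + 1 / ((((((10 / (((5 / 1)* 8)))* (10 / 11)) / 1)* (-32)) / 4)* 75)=-114011 / 1500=-76.01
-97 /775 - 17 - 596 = -475172 /775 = -613.13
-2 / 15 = -0.13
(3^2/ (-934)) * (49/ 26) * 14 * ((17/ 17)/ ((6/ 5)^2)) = -8575/ 48568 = -0.18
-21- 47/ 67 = -1454/ 67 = -21.70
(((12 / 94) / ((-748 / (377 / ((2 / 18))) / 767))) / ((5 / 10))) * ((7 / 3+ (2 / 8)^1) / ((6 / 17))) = -26891787 / 4136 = -6501.88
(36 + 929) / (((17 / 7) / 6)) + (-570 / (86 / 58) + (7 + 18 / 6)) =2009.70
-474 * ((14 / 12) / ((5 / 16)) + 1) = -11218 / 5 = -2243.60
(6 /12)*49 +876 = 1801 /2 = 900.50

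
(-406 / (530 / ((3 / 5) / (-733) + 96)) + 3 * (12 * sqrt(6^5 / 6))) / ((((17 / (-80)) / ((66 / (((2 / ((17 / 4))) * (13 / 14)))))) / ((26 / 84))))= -52240526316 / 194245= -268941.42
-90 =-90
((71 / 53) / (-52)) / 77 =-71 / 212212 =-0.00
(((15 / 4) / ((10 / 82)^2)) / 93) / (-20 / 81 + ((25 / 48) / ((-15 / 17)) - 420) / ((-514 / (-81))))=-279947016 / 6869036575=-0.04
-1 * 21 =-21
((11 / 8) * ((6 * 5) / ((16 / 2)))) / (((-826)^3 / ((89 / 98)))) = -14685 / 1767324084736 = -0.00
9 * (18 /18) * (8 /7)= 72 /7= 10.29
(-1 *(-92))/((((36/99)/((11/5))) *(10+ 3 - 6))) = 2783/35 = 79.51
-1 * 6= -6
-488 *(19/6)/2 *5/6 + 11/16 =-92621/144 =-643.20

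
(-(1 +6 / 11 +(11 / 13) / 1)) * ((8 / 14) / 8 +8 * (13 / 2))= -124659 / 1001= -124.53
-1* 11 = -11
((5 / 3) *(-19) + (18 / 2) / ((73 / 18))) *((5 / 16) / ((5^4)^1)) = -6449 / 438000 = -0.01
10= 10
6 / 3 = 2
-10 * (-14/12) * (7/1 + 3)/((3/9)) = 350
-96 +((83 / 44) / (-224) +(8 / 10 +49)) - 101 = -7254431 / 49280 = -147.21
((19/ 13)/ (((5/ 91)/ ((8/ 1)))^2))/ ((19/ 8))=326144/ 25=13045.76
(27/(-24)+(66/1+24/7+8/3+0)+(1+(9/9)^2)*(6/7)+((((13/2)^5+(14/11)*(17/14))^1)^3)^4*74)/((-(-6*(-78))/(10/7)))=-83829811559098778269202513719205527183606823418858220136960734554958829621853979565/62232200576901804465185125778325504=-1347048807241008524030797000000000000000000000000.00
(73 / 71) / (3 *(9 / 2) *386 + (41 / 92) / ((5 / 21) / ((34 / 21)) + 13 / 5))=1568186 / 7948179277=0.00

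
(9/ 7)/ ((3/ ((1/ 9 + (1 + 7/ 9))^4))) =83521/ 15309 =5.46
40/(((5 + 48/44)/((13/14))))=2860/469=6.10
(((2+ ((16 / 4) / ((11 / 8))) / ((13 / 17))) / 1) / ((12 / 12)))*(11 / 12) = 415 / 78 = 5.32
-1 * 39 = -39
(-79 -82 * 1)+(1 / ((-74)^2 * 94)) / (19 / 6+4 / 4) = -1035922297 / 6434300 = -161.00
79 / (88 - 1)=79 / 87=0.91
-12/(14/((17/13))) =-102/91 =-1.12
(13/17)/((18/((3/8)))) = 13/816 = 0.02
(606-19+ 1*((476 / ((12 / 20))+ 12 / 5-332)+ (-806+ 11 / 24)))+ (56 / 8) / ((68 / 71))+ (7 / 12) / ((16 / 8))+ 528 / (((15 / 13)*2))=122806 / 255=481.59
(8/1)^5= 32768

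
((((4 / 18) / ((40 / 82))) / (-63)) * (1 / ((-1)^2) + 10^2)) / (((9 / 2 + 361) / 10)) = -8282 / 414477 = -0.02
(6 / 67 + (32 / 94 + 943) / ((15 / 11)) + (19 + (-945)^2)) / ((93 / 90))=84431227878 / 97619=864905.68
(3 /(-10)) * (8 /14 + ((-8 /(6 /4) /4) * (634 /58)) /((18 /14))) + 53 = 102731 /1827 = 56.23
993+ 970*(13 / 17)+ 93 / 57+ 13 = 565055 / 323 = 1749.40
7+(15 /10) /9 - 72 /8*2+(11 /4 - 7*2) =-265 /12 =-22.08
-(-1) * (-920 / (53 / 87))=-80040 / 53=-1510.19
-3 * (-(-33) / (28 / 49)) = -693 / 4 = -173.25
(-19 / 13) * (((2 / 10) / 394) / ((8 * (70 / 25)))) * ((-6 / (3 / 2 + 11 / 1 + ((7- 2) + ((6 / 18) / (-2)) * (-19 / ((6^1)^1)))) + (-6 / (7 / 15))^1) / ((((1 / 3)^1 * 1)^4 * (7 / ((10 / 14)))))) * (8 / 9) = 25616655 / 7981351378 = 0.00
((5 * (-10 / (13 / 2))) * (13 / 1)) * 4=-400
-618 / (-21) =206 / 7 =29.43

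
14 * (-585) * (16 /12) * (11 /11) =-10920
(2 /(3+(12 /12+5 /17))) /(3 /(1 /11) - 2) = 34 /2263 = 0.02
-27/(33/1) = -9/11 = -0.82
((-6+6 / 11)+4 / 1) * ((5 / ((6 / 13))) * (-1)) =520 / 33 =15.76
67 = 67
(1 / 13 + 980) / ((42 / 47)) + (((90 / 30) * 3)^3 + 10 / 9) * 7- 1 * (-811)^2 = -1067179063 / 1638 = -651513.47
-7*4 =-28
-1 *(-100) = 100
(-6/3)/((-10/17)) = 17/5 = 3.40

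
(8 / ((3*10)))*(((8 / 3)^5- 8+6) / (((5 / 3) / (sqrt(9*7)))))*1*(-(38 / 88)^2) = -5826901*sqrt(7) / 490050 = -31.46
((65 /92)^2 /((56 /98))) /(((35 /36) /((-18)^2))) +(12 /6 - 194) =209733 /2116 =99.12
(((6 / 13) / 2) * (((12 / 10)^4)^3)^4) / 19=67356773122063671720261633371378024448 / 877520278663723729550838470458984375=76.76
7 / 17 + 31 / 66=989 / 1122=0.88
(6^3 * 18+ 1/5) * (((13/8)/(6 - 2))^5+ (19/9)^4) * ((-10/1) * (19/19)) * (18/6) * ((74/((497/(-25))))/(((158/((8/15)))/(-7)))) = -15736077877681656325/77176554651648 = -203897.13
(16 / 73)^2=0.05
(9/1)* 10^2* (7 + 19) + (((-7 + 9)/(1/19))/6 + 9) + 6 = 70264/3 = 23421.33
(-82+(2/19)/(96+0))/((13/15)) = -373915/3952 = -94.61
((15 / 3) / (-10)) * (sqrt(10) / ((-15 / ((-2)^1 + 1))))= -0.11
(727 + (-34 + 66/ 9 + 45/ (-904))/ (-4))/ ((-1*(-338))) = 612227/ 282048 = 2.17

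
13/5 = 2.60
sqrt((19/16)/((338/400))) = 5 * sqrt(38)/26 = 1.19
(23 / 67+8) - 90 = -5471 / 67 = -81.66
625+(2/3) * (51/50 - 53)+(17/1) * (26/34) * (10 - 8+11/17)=796567/1275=624.76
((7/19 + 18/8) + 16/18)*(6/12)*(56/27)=16793/4617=3.64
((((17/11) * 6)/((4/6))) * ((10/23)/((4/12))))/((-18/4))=-4.03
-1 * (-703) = 703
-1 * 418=-418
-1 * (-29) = 29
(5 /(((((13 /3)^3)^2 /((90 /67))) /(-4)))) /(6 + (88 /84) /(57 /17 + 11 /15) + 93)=-1196398350 /29266386182891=-0.00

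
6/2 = 3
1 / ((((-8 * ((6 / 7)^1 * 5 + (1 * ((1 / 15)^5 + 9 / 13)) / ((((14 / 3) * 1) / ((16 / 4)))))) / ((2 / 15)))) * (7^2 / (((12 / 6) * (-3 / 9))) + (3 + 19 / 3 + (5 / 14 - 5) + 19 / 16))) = 64496250 / 1276778489123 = 0.00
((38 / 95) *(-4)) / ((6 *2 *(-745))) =2 / 11175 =0.00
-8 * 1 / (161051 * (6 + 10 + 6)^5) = -1 / 103749698404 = -0.00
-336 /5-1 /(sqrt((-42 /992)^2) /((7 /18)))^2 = -552464 /3645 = -151.57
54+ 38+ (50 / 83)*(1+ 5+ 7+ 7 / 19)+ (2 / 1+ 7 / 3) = 493853 / 4731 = 104.39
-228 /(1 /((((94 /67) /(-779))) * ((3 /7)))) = 3384 /19229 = 0.18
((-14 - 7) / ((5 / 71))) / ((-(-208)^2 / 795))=237069 / 43264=5.48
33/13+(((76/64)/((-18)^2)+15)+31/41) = 18.30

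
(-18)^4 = 104976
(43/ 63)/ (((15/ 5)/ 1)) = 43/ 189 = 0.23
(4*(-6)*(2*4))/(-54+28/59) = 5664/1579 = 3.59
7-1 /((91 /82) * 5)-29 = -10092 /455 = -22.18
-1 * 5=-5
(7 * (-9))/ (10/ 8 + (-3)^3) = 252/ 103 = 2.45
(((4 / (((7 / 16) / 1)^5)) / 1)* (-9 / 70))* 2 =-37748736 / 588245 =-64.17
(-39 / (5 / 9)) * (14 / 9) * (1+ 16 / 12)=-1274 / 5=-254.80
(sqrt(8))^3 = 16 * sqrt(2) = 22.63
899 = 899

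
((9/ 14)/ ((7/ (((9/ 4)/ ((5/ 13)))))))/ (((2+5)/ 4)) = 0.31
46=46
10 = 10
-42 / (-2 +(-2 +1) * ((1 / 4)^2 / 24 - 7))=-16128 / 1919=-8.40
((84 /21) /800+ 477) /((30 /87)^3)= 2326734989 /200000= 11633.67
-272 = -272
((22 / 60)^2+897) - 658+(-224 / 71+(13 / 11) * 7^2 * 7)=450800101 / 702900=641.34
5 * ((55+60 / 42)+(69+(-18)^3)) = -199730 / 7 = -28532.86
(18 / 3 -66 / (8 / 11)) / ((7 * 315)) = -113 / 2940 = -0.04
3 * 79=237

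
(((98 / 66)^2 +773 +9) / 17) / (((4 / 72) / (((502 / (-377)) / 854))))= -428707498 / 331133803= -1.29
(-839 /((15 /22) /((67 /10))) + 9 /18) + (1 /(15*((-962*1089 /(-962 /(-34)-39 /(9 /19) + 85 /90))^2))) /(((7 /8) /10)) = -65641199554123079389 /7962228973477350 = -8244.07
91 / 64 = 1.42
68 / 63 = 1.08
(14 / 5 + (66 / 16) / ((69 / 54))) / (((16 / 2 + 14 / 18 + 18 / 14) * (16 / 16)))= 174699 / 291640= 0.60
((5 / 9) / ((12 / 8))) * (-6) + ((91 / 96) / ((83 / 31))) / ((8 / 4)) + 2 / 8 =-85825 / 47808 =-1.80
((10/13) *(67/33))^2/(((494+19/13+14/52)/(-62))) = -55663600/182469573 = -0.31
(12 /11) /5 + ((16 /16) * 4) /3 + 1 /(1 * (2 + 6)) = 2213 /1320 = 1.68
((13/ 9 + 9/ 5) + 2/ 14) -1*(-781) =247082/ 315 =784.39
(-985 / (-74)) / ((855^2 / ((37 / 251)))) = 197 / 73394910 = 0.00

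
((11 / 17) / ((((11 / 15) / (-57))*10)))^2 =25.29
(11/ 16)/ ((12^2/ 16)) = 11/ 144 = 0.08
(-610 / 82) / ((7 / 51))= -15555 / 287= -54.20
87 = 87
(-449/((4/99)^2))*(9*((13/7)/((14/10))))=-2574379665/784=-3283647.53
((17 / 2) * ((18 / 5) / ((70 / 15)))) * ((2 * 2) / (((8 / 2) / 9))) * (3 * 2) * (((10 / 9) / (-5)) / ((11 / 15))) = -8262 / 77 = -107.30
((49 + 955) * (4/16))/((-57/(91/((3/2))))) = -45682/171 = -267.15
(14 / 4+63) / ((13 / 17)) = 2261 / 26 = 86.96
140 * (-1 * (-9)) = 1260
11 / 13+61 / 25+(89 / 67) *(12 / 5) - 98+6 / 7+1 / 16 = -220970263 / 2438800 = -90.61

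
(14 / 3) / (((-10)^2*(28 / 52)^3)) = 2197 / 7350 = 0.30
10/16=5/8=0.62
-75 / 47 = -1.60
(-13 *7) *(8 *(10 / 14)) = -520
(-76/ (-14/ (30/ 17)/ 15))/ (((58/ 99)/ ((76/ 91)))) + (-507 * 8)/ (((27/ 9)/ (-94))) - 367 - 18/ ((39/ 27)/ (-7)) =39887313799/ 314041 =127013.08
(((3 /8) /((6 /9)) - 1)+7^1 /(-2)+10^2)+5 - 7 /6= 4795 /48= 99.90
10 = 10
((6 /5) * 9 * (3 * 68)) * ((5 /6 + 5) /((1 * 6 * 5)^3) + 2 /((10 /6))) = 661079 /250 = 2644.32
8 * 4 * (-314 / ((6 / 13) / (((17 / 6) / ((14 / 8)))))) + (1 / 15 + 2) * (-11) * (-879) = -4808521 / 315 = -15265.15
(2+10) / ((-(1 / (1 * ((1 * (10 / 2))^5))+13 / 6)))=-225000 / 40631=-5.54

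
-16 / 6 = -2.67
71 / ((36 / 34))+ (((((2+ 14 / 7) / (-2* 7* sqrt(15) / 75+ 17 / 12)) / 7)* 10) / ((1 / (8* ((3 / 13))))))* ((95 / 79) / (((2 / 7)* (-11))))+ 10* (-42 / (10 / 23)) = -4904711356769 / 5432795082 - 153216000* sqrt(15) / 301821949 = -904.76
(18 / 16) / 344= 9 / 2752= 0.00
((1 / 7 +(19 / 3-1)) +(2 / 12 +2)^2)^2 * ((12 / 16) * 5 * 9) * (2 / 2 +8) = 98534535 / 3136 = 31420.45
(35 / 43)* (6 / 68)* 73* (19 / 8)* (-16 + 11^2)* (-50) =-382291875 / 5848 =-65371.39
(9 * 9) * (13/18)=117/2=58.50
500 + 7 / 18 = 9007 / 18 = 500.39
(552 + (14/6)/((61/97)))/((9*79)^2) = 101695/92510343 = 0.00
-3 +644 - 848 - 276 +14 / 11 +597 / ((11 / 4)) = -2911 / 11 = -264.64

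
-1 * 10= -10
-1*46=-46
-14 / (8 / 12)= -21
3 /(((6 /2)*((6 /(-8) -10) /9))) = -36 /43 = -0.84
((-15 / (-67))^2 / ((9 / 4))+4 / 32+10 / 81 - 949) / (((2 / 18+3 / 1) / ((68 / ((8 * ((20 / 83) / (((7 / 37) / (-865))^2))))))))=-27257872954123 / 52970948262432000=-0.00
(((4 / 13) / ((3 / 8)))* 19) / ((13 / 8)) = 4864 / 507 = 9.59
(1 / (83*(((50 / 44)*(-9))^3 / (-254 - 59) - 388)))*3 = -9998472 / 106384842221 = -0.00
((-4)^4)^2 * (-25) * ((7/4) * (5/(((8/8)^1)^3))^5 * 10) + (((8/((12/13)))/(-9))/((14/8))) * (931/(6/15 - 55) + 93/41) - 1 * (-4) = -2082931199717908/23247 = -89599999987.87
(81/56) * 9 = 729/56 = 13.02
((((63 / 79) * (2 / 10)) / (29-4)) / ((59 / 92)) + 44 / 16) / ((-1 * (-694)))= 6432059 / 1617367000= 0.00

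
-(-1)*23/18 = 23/18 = 1.28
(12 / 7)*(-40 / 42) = -1.63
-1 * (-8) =8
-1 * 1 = -1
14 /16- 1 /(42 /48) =-15 /56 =-0.27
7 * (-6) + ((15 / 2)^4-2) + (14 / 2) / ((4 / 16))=50369 / 16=3148.06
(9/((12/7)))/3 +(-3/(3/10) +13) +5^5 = 12519/4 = 3129.75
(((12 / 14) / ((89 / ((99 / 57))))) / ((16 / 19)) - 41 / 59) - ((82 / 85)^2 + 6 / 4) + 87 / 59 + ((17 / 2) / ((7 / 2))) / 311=-1072589352109 / 660736480600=-1.62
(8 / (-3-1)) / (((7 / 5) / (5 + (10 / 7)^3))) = -27150 / 2401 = -11.31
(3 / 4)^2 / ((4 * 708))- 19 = -286973 / 15104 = -19.00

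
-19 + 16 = -3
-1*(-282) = 282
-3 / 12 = -1 / 4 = -0.25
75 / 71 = 1.06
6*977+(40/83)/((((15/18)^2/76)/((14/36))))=2441242/415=5882.51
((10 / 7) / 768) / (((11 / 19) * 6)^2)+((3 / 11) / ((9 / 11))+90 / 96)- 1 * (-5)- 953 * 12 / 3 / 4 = -11085181843 / 11708928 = -946.73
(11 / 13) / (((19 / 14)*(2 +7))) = 154 / 2223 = 0.07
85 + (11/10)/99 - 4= 7291/90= 81.01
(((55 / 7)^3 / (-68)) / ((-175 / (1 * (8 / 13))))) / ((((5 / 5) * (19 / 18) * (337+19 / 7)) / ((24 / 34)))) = 1437480 / 29111914741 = 0.00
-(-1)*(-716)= -716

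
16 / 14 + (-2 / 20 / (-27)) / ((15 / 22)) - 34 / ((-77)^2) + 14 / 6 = 41732294 / 12006225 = 3.48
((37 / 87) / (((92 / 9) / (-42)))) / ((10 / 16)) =-9324 / 3335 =-2.80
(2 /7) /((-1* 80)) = -1 /280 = -0.00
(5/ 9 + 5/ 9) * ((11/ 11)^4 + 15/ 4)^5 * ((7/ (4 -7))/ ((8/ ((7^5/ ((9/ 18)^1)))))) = -1456552856255/ 55296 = -26341016.64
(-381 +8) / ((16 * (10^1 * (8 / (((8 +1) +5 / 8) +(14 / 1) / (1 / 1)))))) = -70497 / 10240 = -6.88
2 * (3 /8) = 3 /4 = 0.75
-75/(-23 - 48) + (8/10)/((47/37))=28133/16685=1.69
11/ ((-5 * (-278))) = 11/ 1390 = 0.01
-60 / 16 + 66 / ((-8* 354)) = -1781 / 472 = -3.77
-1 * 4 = -4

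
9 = 9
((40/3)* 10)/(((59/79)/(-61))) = -1927600/177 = -10890.40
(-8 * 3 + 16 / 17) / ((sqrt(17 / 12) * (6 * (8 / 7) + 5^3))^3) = -3226944 * sqrt(51) / 3863241584371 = -0.00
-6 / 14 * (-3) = 9 / 7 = 1.29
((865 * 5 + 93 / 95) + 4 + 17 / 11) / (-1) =-4331.52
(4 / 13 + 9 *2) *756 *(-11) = -152246.77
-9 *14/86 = -63/43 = -1.47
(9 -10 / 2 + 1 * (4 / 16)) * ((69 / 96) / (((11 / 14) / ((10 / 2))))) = 13685 / 704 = 19.44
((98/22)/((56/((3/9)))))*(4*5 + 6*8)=119/66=1.80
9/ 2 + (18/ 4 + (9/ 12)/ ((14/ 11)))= 537/ 56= 9.59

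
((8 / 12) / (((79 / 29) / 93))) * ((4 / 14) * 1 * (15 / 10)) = 5394 / 553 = 9.75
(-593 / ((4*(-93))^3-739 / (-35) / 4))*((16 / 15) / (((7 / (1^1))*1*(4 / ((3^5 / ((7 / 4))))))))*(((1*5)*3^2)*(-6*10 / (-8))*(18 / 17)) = 0.02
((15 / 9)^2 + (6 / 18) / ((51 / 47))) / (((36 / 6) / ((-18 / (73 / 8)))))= -3776 / 3723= -1.01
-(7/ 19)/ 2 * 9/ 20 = -63/ 760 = -0.08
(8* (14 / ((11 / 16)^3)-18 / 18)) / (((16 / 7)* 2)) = 392091 / 5324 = 73.65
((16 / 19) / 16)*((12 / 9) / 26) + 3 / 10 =2243 / 7410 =0.30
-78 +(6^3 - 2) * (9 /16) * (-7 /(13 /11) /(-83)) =-599145 /8632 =-69.41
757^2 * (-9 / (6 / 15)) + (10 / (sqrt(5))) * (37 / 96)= -25787205 / 2 + 37 * sqrt(5) / 48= -12893600.78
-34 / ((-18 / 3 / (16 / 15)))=6.04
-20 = -20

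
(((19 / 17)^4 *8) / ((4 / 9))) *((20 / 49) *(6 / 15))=18766224 / 4092529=4.59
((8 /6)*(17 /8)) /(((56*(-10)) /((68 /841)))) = -289 /706440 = -0.00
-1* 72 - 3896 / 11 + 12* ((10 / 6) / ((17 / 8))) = -77936 / 187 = -416.77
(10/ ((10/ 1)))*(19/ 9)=19/ 9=2.11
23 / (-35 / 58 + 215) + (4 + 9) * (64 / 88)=1307914 / 136785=9.56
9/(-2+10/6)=-27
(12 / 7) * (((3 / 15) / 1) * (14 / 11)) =24 / 55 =0.44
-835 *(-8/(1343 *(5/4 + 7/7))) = 26720/12087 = 2.21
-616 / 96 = -77 / 12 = -6.42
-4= -4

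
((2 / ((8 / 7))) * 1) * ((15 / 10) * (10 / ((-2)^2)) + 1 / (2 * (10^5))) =5250007 / 800000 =6.56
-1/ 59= -0.02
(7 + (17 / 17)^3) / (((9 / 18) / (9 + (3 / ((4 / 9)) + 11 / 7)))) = 1940 / 7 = 277.14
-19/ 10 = -1.90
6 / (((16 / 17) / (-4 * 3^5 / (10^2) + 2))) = -49.22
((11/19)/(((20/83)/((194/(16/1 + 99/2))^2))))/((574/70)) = 34361668/13368419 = 2.57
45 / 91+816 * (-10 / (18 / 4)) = -494905 / 273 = -1812.84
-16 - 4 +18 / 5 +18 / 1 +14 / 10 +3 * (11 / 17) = 4.94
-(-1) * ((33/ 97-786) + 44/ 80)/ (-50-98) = 1523113/ 287120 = 5.30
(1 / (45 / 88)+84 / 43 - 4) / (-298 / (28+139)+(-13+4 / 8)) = 58784 / 9231885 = 0.01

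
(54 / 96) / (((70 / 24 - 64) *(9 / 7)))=-21 / 2932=-0.01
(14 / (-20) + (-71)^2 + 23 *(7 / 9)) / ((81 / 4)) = 910474 / 3645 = 249.79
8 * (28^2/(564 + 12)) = 98/9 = 10.89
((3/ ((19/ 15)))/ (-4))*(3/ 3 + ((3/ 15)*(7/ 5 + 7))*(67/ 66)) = -1674/ 1045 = -1.60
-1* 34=-34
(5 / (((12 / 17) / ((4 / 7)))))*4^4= 21760 / 21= 1036.19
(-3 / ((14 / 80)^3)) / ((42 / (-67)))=2144000 / 2401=892.96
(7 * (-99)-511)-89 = -1293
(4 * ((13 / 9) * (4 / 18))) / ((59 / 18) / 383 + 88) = 79664 / 5460579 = 0.01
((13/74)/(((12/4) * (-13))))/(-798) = 1/177156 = 0.00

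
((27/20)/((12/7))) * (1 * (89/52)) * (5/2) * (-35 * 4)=-196245/416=-471.74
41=41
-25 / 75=-1 / 3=-0.33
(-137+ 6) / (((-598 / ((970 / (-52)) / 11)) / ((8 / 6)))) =-63535 / 128271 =-0.50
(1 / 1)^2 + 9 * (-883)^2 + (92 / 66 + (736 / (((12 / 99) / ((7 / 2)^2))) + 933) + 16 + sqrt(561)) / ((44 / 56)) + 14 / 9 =14 * sqrt(561) / 11 + 7746145370 / 1089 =7113111.29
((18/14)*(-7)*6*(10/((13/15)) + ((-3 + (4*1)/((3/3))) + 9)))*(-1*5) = 75600/13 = 5815.38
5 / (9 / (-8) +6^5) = 40 / 62199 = 0.00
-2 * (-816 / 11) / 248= 204 / 341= 0.60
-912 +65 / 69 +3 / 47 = -2954354 / 3243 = -910.99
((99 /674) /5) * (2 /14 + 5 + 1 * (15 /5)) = 5643 /23590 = 0.24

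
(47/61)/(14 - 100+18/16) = -376/41419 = -0.01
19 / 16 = 1.19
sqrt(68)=2 *sqrt(17)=8.25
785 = 785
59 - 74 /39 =2227 /39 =57.10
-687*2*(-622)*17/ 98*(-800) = -5811470400/ 49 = -118601436.73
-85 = -85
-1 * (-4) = 4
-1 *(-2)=2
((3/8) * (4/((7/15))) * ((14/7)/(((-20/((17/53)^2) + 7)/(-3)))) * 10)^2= 152217022500/143716051801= 1.06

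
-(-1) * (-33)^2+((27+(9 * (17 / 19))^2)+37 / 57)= 1181.49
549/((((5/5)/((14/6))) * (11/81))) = 103761/11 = 9432.82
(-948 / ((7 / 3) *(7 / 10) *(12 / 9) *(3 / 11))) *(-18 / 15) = 93852 / 49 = 1915.35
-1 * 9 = -9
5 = 5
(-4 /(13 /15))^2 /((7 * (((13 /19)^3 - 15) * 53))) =-1543275 /394564807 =-0.00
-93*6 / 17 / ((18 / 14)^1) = -434 / 17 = -25.53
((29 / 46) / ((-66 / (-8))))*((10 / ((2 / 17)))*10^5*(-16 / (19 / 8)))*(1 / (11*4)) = -15776000000 / 158631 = -99450.93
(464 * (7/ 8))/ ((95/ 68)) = 27608/ 95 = 290.61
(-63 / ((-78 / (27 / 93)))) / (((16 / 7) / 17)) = 22491 / 12896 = 1.74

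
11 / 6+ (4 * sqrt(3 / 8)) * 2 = 11 / 6+ 2 * sqrt(6) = 6.73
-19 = -19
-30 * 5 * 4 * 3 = -1800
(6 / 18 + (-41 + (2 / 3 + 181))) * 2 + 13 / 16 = 4525 / 16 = 282.81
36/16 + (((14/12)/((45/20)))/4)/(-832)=101081/44928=2.25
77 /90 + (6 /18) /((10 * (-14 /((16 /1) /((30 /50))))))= 499 /630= 0.79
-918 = -918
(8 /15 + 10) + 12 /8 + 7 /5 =403 /30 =13.43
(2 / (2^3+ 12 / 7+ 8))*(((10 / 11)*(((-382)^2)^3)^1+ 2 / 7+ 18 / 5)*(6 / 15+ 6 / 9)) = 8700379748057279168 / 25575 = 340190801488065.66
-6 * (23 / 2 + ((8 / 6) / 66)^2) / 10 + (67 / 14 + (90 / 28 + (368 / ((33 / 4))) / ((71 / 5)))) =9837359 / 2319570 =4.24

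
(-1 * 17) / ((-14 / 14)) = 17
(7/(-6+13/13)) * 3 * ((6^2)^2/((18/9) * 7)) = -1944/5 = -388.80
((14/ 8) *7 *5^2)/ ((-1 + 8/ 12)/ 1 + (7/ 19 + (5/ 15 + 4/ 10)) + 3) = 116375/ 1432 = 81.27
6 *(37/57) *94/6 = 3478/57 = 61.02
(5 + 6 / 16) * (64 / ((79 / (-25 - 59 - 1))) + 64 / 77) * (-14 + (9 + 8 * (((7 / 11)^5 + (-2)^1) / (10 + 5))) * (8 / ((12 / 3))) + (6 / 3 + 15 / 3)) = -459450009936 / 139953319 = -3282.88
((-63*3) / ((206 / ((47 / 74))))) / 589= -0.00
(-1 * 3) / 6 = -1 / 2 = -0.50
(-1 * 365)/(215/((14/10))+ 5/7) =-511/216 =-2.37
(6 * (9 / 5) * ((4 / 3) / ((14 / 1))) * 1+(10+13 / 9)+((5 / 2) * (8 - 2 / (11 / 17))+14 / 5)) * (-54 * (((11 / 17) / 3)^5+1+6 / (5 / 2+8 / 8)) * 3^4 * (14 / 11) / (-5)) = 2503207694992784 / 30065471975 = 83258.55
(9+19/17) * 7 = 1204/17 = 70.82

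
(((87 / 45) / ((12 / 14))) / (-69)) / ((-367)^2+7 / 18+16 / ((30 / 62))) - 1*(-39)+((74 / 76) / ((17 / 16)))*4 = 606818369900 / 14222649633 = 42.67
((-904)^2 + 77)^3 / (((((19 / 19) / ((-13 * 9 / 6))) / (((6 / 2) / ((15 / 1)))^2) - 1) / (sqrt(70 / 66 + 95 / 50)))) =-7097030801536685841 * sqrt(322410) / 9790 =-411621688747283898.81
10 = 10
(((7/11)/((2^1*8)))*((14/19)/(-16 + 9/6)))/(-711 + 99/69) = 1127/395662080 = 0.00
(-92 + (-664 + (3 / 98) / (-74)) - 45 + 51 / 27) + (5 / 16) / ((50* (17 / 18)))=-17733032887 / 22191120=-799.10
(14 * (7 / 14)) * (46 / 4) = 161 / 2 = 80.50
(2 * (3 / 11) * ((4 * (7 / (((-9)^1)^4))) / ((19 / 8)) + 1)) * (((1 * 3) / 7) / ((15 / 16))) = 363296 / 1454355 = 0.25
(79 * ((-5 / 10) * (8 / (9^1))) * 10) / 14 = -1580 / 63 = -25.08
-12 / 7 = -1.71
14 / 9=1.56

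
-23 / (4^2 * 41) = -23 / 656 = -0.04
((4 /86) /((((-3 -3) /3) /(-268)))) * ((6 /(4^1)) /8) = 201 /172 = 1.17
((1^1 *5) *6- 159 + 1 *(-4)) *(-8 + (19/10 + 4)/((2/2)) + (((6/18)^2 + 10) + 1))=-107863/90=-1198.48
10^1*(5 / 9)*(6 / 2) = 50 / 3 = 16.67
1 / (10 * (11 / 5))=1 / 22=0.05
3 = 3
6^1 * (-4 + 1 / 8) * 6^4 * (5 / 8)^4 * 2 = -4708125 / 512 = -9195.56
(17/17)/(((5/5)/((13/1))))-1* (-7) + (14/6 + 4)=79/3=26.33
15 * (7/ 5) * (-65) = -1365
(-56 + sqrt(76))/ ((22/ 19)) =-532/ 11 + 19 * sqrt(19)/ 11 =-40.83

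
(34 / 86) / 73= 17 / 3139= 0.01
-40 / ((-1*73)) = 40 / 73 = 0.55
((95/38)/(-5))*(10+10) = -10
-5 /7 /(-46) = 5 /322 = 0.02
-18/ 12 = -3/ 2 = -1.50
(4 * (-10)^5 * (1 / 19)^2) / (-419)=400000 / 151259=2.64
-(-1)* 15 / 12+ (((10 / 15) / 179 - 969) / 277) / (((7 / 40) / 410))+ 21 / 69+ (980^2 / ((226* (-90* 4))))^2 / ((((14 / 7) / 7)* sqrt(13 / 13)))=-254517157864973863 / 33026349557628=-7706.49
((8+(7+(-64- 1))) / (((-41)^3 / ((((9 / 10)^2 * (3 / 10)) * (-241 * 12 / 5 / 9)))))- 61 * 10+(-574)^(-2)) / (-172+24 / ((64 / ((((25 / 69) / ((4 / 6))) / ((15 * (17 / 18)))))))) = 161098798779162 / 45419936631475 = 3.55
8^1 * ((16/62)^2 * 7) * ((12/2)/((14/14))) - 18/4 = 34359/1922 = 17.88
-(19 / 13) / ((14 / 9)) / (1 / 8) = -684 / 91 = -7.52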